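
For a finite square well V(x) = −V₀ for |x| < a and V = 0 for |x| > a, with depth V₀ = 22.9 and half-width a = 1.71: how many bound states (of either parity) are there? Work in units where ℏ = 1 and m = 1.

N = 8

The dimensionless depth is z₀ = a√(2mV₀)/ℏ = 1.71 × √(45.80) = 11.57.
A new bound state (alternating even/odd) appears each time z₀ passes a multiple of π/2, so N = ⌊2z₀/π⌋ + 1 = ⌊7.367⌋ + 1 = 8.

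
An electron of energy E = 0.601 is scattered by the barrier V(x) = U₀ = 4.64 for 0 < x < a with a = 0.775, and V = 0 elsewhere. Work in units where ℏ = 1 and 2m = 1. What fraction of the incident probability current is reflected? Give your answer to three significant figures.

R = 0.919

Since E < U₀ the interior solution is evanescent with decay constant κ = √(2m(U₀ − E))/ℏ = 2.010.
κa = 1.558, sinh(κa) = 2.268.
Matching ψ, ψ′ at both faces gives T = [1 + U₀² sinh²(κa) / (4E(U₀ − E))]⁻¹ = 1/12.41 = 0.0806.
R = 1 − T = 0.919.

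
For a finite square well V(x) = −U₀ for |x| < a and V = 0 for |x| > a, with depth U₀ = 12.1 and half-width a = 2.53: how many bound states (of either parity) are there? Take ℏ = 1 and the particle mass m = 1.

Define the well-strength parameter z₀ = (a/ℏ)√(2mU₀) = 2.53 × √(2·1·12.1) = 12.45.
The even/odd transcendental equations gain one root per π/2 in z₀, giving N = 1 + ⌊2z₀/π⌋ = 1 + ⌊7.923⌋ = 8.

N = 8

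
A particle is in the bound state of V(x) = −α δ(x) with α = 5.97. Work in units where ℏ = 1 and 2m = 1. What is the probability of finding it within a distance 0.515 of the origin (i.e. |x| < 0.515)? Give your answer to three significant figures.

P = 0.954

The normalised bound state is ψ = √κ e^{−κ|x|} with κ = mα/ℏ² = 2.985.
P(|x| < d) = ∫_{−d}^{d} κ e^{−2κ|x|} dx = 1 − e^{−2κd} = 1 − e^{−3.075} = 0.9538.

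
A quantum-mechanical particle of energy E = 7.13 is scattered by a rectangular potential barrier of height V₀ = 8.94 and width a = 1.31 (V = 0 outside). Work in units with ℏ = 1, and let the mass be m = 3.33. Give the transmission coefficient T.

E < V₀: inside the barrier ψ ∝ e^{±κx} with κ = √(2m(V₀ − E))/ℏ = 3.472.
κa = 4.548, sinh(κa) = 47.23.
The exact tunnelling result is T⁻¹ = 1 + V₀² sinh²(κa) / [4E(V₀ − E)] = 3455, so T = 0.000289.

T = 0.000289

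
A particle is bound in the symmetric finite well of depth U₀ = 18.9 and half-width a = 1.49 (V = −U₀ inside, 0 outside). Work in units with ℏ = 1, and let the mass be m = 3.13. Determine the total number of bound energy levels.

N = 11

Define the well-strength parameter z₀ = (a/ℏ)√(2mU₀) = 1.49 × √(2·3.13·18.9) = 16.21.
The even/odd transcendental equations gain one root per π/2 in z₀, giving N = 1 + ⌊2z₀/π⌋ = 1 + ⌊10.32⌋ = 11.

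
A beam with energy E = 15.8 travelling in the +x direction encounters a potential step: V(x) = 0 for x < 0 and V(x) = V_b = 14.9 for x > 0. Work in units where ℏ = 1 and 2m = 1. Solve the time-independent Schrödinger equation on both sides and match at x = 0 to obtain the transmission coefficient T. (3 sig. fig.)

On each side the TISE gives plane waves with k = √(2m(E − V))/ℏ: k₁ = √(2·½·15.8) = 3.975, k₂ = √(2·½·0.9) = 0.9487.
Continuity of ψ and ψ′ at the step yields the reflection amplitude r = (k₁ − k₂)/(k₁ + k₂) = 0.6146; thus R = |r|² = 0.3778, T = 0.6222.

T = 0.622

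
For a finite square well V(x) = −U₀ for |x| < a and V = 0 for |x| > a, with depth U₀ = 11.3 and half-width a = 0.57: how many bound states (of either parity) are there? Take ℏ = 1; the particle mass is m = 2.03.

N = 3

The dimensionless depth is z₀ = a√(2mU₀)/ℏ = 0.57 × √(45.88) = 3.861.
A new bound state (alternating even/odd) appears each time z₀ passes a multiple of π/2, so N = ⌊2z₀/π⌋ + 1 = ⌊2.458⌋ + 1 = 3.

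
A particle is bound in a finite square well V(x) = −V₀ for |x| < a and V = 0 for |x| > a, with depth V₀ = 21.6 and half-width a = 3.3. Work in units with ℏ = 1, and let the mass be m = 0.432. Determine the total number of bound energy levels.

N = 10

Define the well-strength parameter z₀ = (a/ℏ)√(2mV₀) = 3.3 × √(2·0.432·21.6) = 14.26.
The even/odd transcendental equations gain one root per π/2 in z₀, giving N = 1 + ⌊2z₀/π⌋ = 1 + ⌊9.076⌋ = 10.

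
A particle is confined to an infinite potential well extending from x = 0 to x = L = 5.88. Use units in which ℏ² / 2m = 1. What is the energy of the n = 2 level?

The infinite-well eigenfunctions ψ_n = √(2/L) sin(nπx/L) vanish at both walls, giving E_n = n²π²ℏ²/(2mL²).
E_2 = 2² × π² / (2 × 0.5 × 5.88²) = 1.142.

E = 1.14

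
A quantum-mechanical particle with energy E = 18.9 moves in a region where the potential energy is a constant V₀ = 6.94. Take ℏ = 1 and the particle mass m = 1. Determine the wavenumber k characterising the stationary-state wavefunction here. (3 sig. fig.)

k = 4.89

With E > V₀ the solution is oscillatory, ψ ∝ e^{±ikx} with k = √(2m(E − V₀))/ℏ.
k = √(2 × 1 × 11.96) = 4.891.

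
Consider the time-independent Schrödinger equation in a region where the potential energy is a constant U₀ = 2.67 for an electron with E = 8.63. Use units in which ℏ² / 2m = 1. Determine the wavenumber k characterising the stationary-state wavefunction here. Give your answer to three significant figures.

k = 2.44

With E > U₀ the solution is oscillatory, ψ ∝ e^{±ikx} with k = √(2m(E − U₀))/ℏ.
k = √(2 × 0.5 × 5.96) = 2.441.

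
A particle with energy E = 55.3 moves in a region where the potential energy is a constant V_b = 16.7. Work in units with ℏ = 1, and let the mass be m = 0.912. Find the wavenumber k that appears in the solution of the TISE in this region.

k = 8.39

With E > V_b the solution is oscillatory, ψ ∝ e^{±ikx} with k = √(2m(E − V_b))/ℏ.
k = √(2 × 0.912 × 38.6) = 8.391.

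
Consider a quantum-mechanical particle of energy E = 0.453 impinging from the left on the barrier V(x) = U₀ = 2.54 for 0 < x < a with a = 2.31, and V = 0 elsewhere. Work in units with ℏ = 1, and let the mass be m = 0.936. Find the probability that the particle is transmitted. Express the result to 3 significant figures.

T = 0.000254

Since E < U₀ the interior solution is evanescent with decay constant κ = √(2m(U₀ − E))/ℏ = 1.977.
κa = 4.566, sinh(κa) = 48.07.
Matching ψ, ψ′ at both faces gives T = [1 + U₀² sinh²(κa) / (4E(U₀ − E))]⁻¹ = 1/3943 = 0.000254.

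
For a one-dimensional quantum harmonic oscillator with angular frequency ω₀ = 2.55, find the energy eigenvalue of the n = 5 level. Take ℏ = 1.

Using E_n = (n + ½)ℏω₀: E_5 = 5.5 × 2.55 = 14.03.

E = 14.0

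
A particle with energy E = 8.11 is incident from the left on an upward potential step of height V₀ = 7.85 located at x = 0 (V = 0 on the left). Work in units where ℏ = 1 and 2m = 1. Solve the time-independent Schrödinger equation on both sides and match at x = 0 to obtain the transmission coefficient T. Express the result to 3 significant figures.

T = 0.515

On each side the TISE gives plane waves with k = √(2m(E − V))/ℏ: k₁ = √(2·½·8.11) = 2.848, k₂ = √(2·½·0.26) = 0.5099.
Matching ψ and ψ′ at x = 0 gives r = (k₁ − k₂)/(k₁ + k₂), so R = r² = 0.4848 and T = 1 − R = 0.5152.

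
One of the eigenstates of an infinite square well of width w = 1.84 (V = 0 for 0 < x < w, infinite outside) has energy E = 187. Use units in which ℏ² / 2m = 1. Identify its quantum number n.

From E_n = n²π²ℏ²/(2mw²) invert to n = √(2mw²E)/(πℏ).
n = (1.84/π) × √(2 × 0.5 × 187) = 8.009 → n = 8.

n = 8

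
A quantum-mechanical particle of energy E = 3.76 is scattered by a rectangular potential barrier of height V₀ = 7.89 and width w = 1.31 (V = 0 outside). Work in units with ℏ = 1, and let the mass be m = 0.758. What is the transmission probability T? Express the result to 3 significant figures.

T = 0.00566

E < V₀: inside the barrier ψ ∝ e^{±κx} with κ = √(2m(V₀ − E))/ℏ = 2.502.
κw = 3.278, sinh(κw) = 13.24.
The exact tunnelling result is T⁻¹ = 1 + V₀² sinh²(κw) / [4E(V₀ − E)] = 176.7, so T = 0.00566.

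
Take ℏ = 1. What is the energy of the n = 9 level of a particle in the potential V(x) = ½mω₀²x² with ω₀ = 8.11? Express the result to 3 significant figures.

E = 77.0

The oscillator eigenvalues are E_n = ℏω₀(n + ½), so E_9 = 8.11 × 9.5 = 77.05.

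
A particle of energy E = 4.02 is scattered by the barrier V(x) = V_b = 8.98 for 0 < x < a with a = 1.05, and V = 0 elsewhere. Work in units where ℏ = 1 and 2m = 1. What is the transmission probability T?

Since E < V_b the interior solution is evanescent with decay constant κ = √(2m(V_b − E))/ℏ = 2.227.
κa = 2.338, sinh(κa) = 5.134.
Matching ψ, ψ′ at both faces gives T = [1 + V_b² sinh²(κa) / (4E(V_b − E))]⁻¹ = 1/27.65 = 0.0362.

T = 0.0362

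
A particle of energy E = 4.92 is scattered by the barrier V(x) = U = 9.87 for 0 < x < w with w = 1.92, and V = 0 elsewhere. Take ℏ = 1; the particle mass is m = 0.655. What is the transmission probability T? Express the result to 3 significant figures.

T = 0.000227

Since E < U the interior solution is evanescent with decay constant κ = √(2m(U − E))/ℏ = 2.546.
κw = 4.889, sinh(κw) = 66.42.
Matching ψ, ψ′ at both faces gives T = [1 + U² sinh²(κw) / (4E(U − E))]⁻¹ = 1/4413 = 0.000227.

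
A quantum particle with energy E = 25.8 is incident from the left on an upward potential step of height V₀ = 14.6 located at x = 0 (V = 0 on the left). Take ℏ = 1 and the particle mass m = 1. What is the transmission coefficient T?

The wavenumbers are k₁ = √(2mE)/ℏ = 7.183 on the left and k₂ = √(2m(E − V₀))/ℏ = 4.733 on the right.
Matching ψ and ψ′ at x = 0 gives r = (k₁ − k₂)/(k₁ + k₂), so R = r² = 0.04229 and T = 1 − R = 0.9577.

T = 0.958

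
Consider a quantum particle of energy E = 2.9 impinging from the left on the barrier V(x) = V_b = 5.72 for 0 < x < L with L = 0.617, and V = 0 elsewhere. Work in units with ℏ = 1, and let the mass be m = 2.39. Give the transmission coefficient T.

T = 0.0422

E < V_b: inside the barrier ψ ∝ e^{±κx} with κ = √(2m(V_b − E))/ℏ = 3.671.
κL = 2.265, sinh(κL) = 4.765.
The exact tunnelling result is T⁻¹ = 1 + V_b² sinh²(κL) / [4E(V_b − E)] = 23.71, so T = 0.0422.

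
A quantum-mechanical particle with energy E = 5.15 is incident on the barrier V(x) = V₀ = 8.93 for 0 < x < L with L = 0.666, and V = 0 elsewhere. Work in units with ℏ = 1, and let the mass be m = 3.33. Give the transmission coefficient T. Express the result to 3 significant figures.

T = 0.00488

E < V₀: inside the barrier ψ ∝ e^{±κx} with κ = √(2m(V₀ − E))/ℏ = 5.017.
κL = 3.342, sinh(κL) = 14.11.
The exact tunnelling result is T⁻¹ = 1 + V₀² sinh²(κL) / [4E(V₀ − E)] = 205.0, so T = 0.00488.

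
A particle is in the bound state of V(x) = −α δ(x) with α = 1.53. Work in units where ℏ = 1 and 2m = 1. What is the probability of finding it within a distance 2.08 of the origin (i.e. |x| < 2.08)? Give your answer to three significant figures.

P = 0.959

The normalised bound state is ψ = √κ e^{−κ|x|} with κ = mα/ℏ² = 0.7650.
P(|x| < d) = ∫_{−d}^{d} κ e^{−2κ|x|} dx = 1 − e^{−2κd} = 1 − e^{−3.182} = 0.9585.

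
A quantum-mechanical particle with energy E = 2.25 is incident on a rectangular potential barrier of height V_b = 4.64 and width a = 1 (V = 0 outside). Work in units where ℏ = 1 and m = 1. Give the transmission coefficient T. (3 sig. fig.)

T = 0.0492

Since E < V_b the interior solution is evanescent with decay constant κ = √(2m(V_b − E))/ℏ = 2.186.
κa = 2.186, sinh(κa) = 4.395.
The exact tunnelling result is T⁻¹ = 1 + V_b² sinh²(κa) / [4E(V_b − E)] = 20.33, so T = 0.0492.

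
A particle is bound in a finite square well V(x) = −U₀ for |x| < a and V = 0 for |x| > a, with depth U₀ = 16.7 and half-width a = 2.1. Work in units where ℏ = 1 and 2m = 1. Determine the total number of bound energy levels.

N = 6

The dimensionless depth is z₀ = a√(2mU₀)/ℏ = 2.1 × √(16.70) = 8.582.
A new bound state (alternating even/odd) appears each time z₀ passes a multiple of π/2, so N = ⌊2z₀/π⌋ + 1 = ⌊5.463⌋ + 1 = 6.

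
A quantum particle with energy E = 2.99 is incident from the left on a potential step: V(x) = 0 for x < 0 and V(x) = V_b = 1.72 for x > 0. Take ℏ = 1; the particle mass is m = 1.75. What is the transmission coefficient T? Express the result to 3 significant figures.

T = 0.956

The wavenumbers are k₁ = √(2mE)/ℏ = 3.235 on the left and k₂ = √(2m(E − V_b))/ℏ = 2.108 on the right.
Matching ψ and ψ′ at x = 0 gives r = (k₁ − k₂)/(k₁ + k₂), so R = r² = 0.04446 and T = 1 − R = 0.9555.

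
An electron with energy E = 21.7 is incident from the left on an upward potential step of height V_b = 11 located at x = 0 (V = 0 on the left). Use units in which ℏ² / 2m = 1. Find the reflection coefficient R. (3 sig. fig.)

R = 0.0306

On each side the TISE gives plane waves with k = √(2m(E − V))/ℏ: k₁ = √(2·½·21.7) = 4.658, k₂ = √(2·½·10.7) = 3.271.
Matching ψ and ψ′ at x = 0 gives r = (k₁ − k₂)/(k₁ + k₂), so R = r² = 0.03061 and T = 1 − R = 0.9694.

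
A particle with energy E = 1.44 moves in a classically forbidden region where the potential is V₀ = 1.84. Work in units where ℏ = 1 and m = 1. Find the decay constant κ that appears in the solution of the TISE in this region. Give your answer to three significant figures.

Since E < V₀ the TISE in this region is ψ'' = κ²ψ with κ = √(2m(V₀ − E))/ℏ.
κ = √(2 × 1 × 0.4) = 0.8944.

κ = 0.894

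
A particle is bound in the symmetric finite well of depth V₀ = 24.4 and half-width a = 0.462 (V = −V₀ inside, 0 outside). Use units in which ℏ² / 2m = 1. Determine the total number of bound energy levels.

The dimensionless depth is z₀ = a√(2mV₀)/ℏ = 0.462 × √(24.40) = 2.282.
The even/odd transcendental equations gain one root per π/2 in z₀, giving N = 1 + ⌊2z₀/π⌋ = 1 + ⌊1.453⌋ = 2.

N = 2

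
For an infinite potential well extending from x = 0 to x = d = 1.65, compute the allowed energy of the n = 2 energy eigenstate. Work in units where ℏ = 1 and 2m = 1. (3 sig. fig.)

Requiring ψ(0) = ψ(d) = 0 quantises k = nπ/d, hence E_n = ℏ²k²/2m = n²π²ℏ²/(2md²).
E_2 = 2² × π² / (2 × 0.5 × 1.65²) = 14.50.

E = 14.5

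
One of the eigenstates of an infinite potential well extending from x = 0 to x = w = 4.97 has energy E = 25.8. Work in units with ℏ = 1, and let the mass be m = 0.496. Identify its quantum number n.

From E_n = n²π²ℏ²/(2mw²) invert to n = √(2mw²E)/(πℏ).
n = (4.97/π) × √(2 × 0.496 × 25.8) = 8.003 → n = 8.

n = 8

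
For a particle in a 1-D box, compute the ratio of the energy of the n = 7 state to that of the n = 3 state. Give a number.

5.44444

Since E_n ∝ n², the ratio is (7/3)² = 5.44444.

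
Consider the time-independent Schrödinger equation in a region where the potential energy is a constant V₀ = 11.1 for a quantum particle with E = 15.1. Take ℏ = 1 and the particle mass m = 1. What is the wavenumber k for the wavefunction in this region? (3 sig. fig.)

With E > V₀ the solution is oscillatory, ψ ∝ e^{±ikx} with k = √(2m(E − V₀))/ℏ.
k = √(2 × 1 × 4) = 2.828.

k = 2.83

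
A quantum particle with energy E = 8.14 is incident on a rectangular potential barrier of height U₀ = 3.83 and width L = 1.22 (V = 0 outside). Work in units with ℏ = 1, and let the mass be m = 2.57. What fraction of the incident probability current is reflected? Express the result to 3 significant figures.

E > U₀: inside the barrier k₂ = √(2m(E − U₀))/ℏ = 4.707, k₂L = 5.742.
Matching at both interfaces gives T⁻¹ = 1 + U₀² sin²(k₂L) / [4E(E − U₀)] = 1.028, hence T = 0.973.
R = 1 − T = 0.0270.

R = 0.0270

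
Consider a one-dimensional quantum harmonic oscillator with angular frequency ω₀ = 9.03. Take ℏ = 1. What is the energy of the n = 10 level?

Using E_n = (n + ½)ℏω₀: E_10 = 10.5 × 9.03 = 94.82.

E = 94.8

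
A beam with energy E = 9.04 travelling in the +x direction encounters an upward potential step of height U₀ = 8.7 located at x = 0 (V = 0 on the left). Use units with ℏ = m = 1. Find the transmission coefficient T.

On each side the TISE gives plane waves with k = √(2m(E − V))/ℏ: k₁ = √(2·1·9.04) = 4.252, k₂ = √(2·1·0.34) = 0.8246.
Continuity of ψ and ψ′ at the step yields the reflection amplitude r = (k₁ − k₂)/(k₁ + k₂) = 0.6751; thus R = |r|² = 0.4558, T = 0.5442.

T = 0.544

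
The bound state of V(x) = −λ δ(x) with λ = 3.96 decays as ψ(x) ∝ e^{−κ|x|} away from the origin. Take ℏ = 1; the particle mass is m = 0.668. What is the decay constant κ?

Integrating the TISE across x = 0 gives the cusp condition ψ'(0⁺) − ψ'(0⁻) = −(2mλ/ℏ²)ψ(0).
With ψ ∝ e^{−κ|x|} this yields −2κ = −2mλ/ℏ², so κ = mλ/ℏ² = 2.645.

κ = 2.65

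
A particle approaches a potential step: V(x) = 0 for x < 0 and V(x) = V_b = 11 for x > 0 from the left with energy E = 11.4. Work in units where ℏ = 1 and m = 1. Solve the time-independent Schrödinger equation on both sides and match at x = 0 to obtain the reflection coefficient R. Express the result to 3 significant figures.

On each side the TISE gives plane waves with k = √(2m(E − V))/ℏ: k₁ = √(2·1·11.4) = 4.775, k₂ = √(2·1·0.4) = 0.8944.
Matching ψ and ψ′ at x = 0 gives r = (k₁ − k₂)/(k₁ + k₂), so R = r² = 0.4685 and T = 1 − R = 0.5315.

R = 0.468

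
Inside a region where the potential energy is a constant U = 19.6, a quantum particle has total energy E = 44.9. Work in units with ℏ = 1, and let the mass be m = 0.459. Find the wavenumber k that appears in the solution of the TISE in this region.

With E > U the solution is oscillatory, ψ ∝ e^{±ikx} with k = √(2m(E − U))/ℏ.
k = √(2 × 0.459 × 25.3) = 4.819.

k = 4.82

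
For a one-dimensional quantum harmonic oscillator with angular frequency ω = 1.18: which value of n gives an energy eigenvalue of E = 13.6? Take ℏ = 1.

E_n = ℏω(n + ½) ⇒ n = E/(ℏω) − ½ = 13.6/1.18 − 0.5 = 11.025 → n = 11.

n = 11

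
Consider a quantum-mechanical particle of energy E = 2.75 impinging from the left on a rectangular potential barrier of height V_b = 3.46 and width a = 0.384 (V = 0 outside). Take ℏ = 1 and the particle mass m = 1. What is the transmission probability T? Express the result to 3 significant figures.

T = 0.744

E < V_b: inside the barrier ψ ∝ e^{±κx} with κ = √(2m(V_b − E))/ℏ = 1.192.
κa = 0.4576, sinh(κa) = 0.4737.
Matching ψ, ψ′ at both faces gives T = [1 + V_b² sinh²(κa) / (4E(V_b − E))]⁻¹ = 1/1.344 = 0.744.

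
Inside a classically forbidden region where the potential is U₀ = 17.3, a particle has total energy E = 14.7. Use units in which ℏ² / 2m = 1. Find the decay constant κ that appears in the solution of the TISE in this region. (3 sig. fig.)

κ = 1.61

Since E < U₀ the TISE in this region is ψ'' = κ²ψ with κ = √(2m(U₀ − E))/ℏ.
κ = √(2 × 0.5 × 2.6) = 1.612.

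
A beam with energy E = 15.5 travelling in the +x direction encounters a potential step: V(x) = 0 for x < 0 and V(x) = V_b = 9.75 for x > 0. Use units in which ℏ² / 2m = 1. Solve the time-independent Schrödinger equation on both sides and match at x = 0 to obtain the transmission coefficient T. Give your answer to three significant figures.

T = 0.941

The wavenumbers are k₁ = √(2mE)/ℏ = 3.937 on the left and k₂ = √(2m(E − V_b))/ℏ = 2.398 on the right.
Matching ψ and ψ′ at x = 0 gives r = (k₁ − k₂)/(k₁ + k₂), so R = r² = 0.05903 and T = 1 − R = 0.9410.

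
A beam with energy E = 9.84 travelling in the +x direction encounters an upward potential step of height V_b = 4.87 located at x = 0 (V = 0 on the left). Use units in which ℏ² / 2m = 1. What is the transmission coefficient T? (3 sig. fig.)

On each side the TISE gives plane waves with k = √(2m(E − V))/ℏ: k₁ = √(2·½·9.84) = 3.137, k₂ = √(2·½·4.97) = 2.229.
Continuity of ψ and ψ′ at the step yields the reflection amplitude r = (k₁ − k₂)/(k₁ + k₂) = 0.1691; thus R = |r|² = 0.02860, T = 0.9714.

T = 0.971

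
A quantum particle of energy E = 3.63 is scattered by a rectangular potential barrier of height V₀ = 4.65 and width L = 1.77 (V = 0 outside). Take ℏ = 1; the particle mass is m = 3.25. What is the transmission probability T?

T = 0.000301

Since E < V₀ the interior solution is evanescent with decay constant κ = √(2m(V₀ − E))/ℏ = 2.575.
κL = 4.558, sinh(κL) = 47.67.
The exact tunnelling result is T⁻¹ = 1 + V₀² sinh²(κL) / [4E(V₀ − E)] = 3318, so T = 0.000301.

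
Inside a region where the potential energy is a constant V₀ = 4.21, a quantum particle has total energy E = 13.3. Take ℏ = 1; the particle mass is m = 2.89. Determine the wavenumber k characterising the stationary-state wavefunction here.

With E > V₀ the solution is oscillatory, ψ ∝ e^{±ikx} with k = √(2m(E − V₀))/ℏ.
k = √(2 × 2.89 × 9.09) = 7.248.

k = 7.25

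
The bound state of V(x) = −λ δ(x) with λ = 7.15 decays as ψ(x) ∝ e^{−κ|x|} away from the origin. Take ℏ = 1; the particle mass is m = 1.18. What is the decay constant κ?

κ = 8.44

Integrating the TISE across x = 0 gives the cusp condition ψ'(0⁺) − ψ'(0⁻) = −(2mλ/ℏ²)ψ(0).
With ψ ∝ e^{−κ|x|} this yields −2κ = −2mλ/ℏ², so κ = mλ/ℏ² = 8.437.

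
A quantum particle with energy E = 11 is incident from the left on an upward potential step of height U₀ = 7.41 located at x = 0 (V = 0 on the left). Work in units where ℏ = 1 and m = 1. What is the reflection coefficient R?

R = 0.0744

The wavenumbers are k₁ = √(2mE)/ℏ = 4.690 on the left and k₂ = √(2m(E − U₀))/ℏ = 2.680 on the right.
Matching ψ and ψ′ at x = 0 gives r = (k₁ − k₂)/(k₁ + k₂), so R = r² = 0.07444 and T = 1 − R = 0.9256.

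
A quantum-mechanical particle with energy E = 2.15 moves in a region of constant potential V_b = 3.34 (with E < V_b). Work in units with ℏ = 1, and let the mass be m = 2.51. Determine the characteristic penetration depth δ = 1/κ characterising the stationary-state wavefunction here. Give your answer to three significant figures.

δ = 0.409

Since E < V_b the TISE in this region is ψ'' = κ²ψ with κ = √(2m(V_b − E))/ℏ.
κ = √(2 × 2.51 × 1.19) = 2.444. The penetration depth is δ = 1/κ = 0.409.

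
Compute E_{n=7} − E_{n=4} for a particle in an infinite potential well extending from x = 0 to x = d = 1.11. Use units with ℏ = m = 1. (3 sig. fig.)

ΔE = 132

E_n = n²π²ℏ²/(2md²), so ΔE = (7² − 4²) π²ℏ²/(2md²).
ΔE = 33 × π² / (2 × 1 × 1.11²) = 132.2.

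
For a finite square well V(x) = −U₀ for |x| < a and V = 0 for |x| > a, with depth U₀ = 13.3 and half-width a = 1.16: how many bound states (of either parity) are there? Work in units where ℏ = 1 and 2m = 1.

The dimensionless depth is z₀ = a√(2mU₀)/ℏ = 1.16 × √(13.30) = 4.230.
A new bound state (alternating even/odd) appears each time z₀ passes a multiple of π/2, so N = ⌊2z₀/π⌋ + 1 = ⌊2.693⌋ + 1 = 3.

N = 3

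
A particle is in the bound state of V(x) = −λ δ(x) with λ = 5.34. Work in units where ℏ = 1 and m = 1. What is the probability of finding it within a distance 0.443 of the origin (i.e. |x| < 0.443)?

The normalised bound state is ψ = √κ e^{−κ|x|} with κ = mλ/ℏ² = 5.340.
P(|x| < d) = ∫_{−d}^{d} κ e^{−2κ|x|} dx = 1 − e^{−2κd} = 1 − e^{−4.731} = 0.9912.

P = 0.991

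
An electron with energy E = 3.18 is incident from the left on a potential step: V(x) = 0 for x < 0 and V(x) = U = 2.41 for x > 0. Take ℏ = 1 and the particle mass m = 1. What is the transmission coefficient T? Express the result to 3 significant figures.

T = 0.884

On each side the TISE gives plane waves with k = √(2m(E − V))/ℏ: k₁ = √(2·1·3.18) = 2.522, k₂ = √(2·1·0.77) = 1.241.
Continuity of ψ and ψ′ at the step yields the reflection amplitude r = (k₁ − k₂)/(k₁ + k₂) = 0.3404; thus R = |r|² = 0.1159, T = 0.8841.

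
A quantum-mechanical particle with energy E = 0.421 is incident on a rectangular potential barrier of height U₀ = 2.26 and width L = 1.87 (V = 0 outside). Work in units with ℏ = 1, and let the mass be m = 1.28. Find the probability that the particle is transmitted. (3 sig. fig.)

Since E < U₀ the interior solution is evanescent with decay constant κ = √(2m(U₀ − E))/ℏ = 2.170.
κL = 4.057, sinh(κL) = 28.90.
Matching ψ, ψ′ at both faces gives T = [1 + U₀² sinh²(κL) / (4E(U₀ − E))]⁻¹ = 1/1379 = 0.000725.

T = 0.000725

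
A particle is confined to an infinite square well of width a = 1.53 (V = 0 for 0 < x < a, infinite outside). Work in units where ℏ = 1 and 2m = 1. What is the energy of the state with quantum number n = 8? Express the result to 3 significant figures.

E = 270

The infinite-well eigenfunctions ψ_n = √(2/a) sin(nπx/a) vanish at both walls, giving E_n = n²π²ℏ²/(2ma²).
E_8 = 8² × π² / (2 × 0.5 × 1.53²) = 269.8.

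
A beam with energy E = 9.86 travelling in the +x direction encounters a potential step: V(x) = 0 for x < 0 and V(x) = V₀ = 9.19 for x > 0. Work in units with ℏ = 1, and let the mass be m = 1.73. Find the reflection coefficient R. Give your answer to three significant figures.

The wavenumbers are k₁ = √(2mE)/ℏ = 5.841 on the left and k₂ = √(2m(E − V₀))/ℏ = 1.523 on the right.
Continuity of ψ and ψ′ at the step yields the reflection amplitude r = (k₁ − k₂)/(k₁ + k₂) = 0.5865; thus R = |r|² = 0.3439, T = 0.6561.

R = 0.344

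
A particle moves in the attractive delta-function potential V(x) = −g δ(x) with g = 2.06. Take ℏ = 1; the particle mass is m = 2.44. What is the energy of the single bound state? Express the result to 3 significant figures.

The bound state is ψ(x) = √κ e^{−κ|x|}. The derivative jump ψ'(0⁺) − ψ'(0⁻) = −(2mg/ℏ²)ψ(0) fixes κ = mg/ℏ² = 5.026.
Then E = −ℏ²κ²/(2m) = −mg²/(2ℏ²) = -5.177.

E = -5.18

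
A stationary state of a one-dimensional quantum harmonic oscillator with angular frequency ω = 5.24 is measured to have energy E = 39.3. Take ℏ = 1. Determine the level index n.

n = 7

E_n = ℏω(n + ½) ⇒ n = E/(ℏω) − ½ = 39.3/5.24 − 0.5 = 7.000 → n = 7.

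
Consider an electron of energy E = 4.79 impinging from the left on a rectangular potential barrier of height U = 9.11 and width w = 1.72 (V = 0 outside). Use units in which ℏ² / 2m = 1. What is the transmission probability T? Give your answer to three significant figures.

T = 0.00313

Since E < U the interior solution is evanescent with decay constant κ = √(2m(U − E))/ℏ = 2.078.
κw = 3.575, sinh(κw) = 17.83.
Matching ψ, ψ′ at both faces gives T = [1 + U² sinh²(κw) / (4E(U − E))]⁻¹ = 1/319.8 = 0.00313.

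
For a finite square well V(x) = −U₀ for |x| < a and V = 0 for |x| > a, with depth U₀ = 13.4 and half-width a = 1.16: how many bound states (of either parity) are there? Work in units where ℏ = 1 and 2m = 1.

Define the well-strength parameter z₀ = (a/ℏ)√(2mU₀) = 1.16 × √(2·0.5·13.4) = 4.246.
The even/odd transcendental equations gain one root per π/2 in z₀, giving N = 1 + ⌊2z₀/π⌋ = 1 + ⌊2.703⌋ = 3.

N = 3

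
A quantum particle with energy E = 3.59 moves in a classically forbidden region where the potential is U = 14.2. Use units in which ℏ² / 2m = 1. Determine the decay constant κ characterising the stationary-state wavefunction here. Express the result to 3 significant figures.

κ = 3.26

Since E < U the TISE in this region is ψ'' = κ²ψ with κ = √(2m(U − E))/ℏ.
κ = √(2 × 0.5 × 10.61) = 3.257.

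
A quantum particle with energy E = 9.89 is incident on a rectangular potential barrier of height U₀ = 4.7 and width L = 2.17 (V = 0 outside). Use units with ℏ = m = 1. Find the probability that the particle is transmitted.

Above the barrier the interior wavenumber is k₂ = √(2m(E − U₀))/ℏ = 3.222, giving phase k₂L = 6.991.
T = [1 + U₀² sin²(k₂L) / (4E(E − U₀))]⁻¹ = 1/1.046 = 0.956.

T = 0.956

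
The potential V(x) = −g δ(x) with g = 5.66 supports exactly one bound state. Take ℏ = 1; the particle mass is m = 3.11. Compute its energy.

E = -49.8

For x ≠ 0 the bound state is ψ ∝ e^{−κ|x|}; integrating the TISE across the delta gives the cusp condition 2κ = 2mg/ℏ², so κ = 17.60.
Then E = −ℏ²κ²/(2m) = −mg²/(2ℏ²) = -49.82.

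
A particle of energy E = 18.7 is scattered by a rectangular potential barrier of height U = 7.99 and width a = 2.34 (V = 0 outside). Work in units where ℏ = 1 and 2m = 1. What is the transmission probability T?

E > U: inside the barrier k₂ = √(2m(E − U))/ℏ = 3.273, k₂a = 7.658.
T = [1 + U² sin²(k₂a) / (4E(E − U))]⁻¹ = 1/1.077 = 0.929.

T = 0.929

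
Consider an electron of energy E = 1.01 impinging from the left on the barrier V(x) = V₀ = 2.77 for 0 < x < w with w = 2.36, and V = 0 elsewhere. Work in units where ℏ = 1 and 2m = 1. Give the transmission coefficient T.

E < V₀: inside the barrier ψ ∝ e^{±κx} with κ = √(2m(V₀ − E))/ℏ = 1.327.
κw = 3.131, sinh(κw) = 11.43.
Matching ψ, ψ′ at both faces gives T = [1 + V₀² sinh²(κw) / (4E(V₀ − E))]⁻¹ = 1/141.9 = 0.00705.

T = 0.00705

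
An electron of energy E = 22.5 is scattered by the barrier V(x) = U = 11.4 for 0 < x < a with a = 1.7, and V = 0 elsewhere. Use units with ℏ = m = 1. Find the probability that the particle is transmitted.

E > U: inside the barrier k₂ = √(2m(E − U))/ℏ = 4.712, k₂a = 8.010.
T = [1 + U² sin²(k₂a) / (4E(E − U))]⁻¹ = 1/1.127 = 0.887.

T = 0.887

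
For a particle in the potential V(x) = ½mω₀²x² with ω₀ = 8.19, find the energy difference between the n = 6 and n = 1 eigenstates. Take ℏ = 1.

E_n = ℏω₀(n + ½), so ΔE = (6 − 1) ℏω₀ = 5 × 8.19 = 40.95.

ΔE = 41.0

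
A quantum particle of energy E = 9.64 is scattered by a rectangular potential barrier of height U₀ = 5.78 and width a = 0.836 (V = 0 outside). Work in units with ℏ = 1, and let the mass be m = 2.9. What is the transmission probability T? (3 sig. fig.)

T = 0.894

Above the barrier the interior wavenumber is k₂ = √(2m(E − U₀))/ℏ = 4.732, giving phase k₂a = 3.956.
T = [1 + U₀² sin²(k₂a) / (4E(E − U₀))]⁻¹ = 1/1.119 = 0.894.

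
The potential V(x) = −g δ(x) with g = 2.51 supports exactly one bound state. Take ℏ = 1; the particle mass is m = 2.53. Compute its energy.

For x ≠ 0 the bound state is ψ ∝ e^{−κ|x|}; integrating the TISE across the delta gives the cusp condition 2κ = 2mg/ℏ², so κ = 6.350.
Then E = −ℏ²κ²/(2m) = −mg²/(2ℏ²) = -7.970.

E = -7.97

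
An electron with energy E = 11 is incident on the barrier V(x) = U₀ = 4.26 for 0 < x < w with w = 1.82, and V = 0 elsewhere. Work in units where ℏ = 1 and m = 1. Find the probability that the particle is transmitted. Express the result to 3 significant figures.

Above the barrier the interior wavenumber is k₂ = √(2m(E − U₀))/ℏ = 3.672, giving phase k₂w = 6.682.
Matching at both interfaces gives T⁻¹ = 1 + U₀² sin²(k₂w) / [4E(E − U₀)] = 1.009, hence T = 0.991.

T = 0.991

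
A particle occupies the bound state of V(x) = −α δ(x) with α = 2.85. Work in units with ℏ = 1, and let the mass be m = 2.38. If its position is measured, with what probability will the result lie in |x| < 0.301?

P = 0.983

The normalised bound state is ψ = √κ e^{−κ|x|} with κ = mα/ℏ² = 6.783.
P(|x| < d) = ∫_{−d}^{d} κ e^{−2κ|x|} dx = 1 − e^{−2κd} = 1 − e^{−4.083} = 0.9831.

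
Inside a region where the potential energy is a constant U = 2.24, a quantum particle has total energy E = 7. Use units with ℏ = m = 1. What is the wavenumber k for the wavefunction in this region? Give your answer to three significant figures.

With E > U the solution is oscillatory, ψ ∝ e^{±ikx} with k = √(2m(E − U))/ℏ.
k = √(2 × 1 × 4.76) = 3.085.

k = 3.09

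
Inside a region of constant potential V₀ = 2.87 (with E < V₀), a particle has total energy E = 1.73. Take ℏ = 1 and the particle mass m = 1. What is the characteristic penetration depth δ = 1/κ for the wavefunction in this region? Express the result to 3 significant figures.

δ = 0.662

Since E < V₀ the TISE in this region is ψ'' = κ²ψ with κ = √(2m(V₀ − E))/ℏ.
κ = √(2 × 1 × 1.14) = 1.510. The penetration depth is δ = 1/κ = 0.662.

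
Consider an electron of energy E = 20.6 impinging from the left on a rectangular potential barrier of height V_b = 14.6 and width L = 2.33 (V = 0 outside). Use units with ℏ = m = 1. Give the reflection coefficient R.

Above the barrier the interior wavenumber is k₂ = √(2m(E − V_b))/ℏ = 3.464, giving phase k₂L = 8.071.
Matching at both interfaces gives T⁻¹ = 1 + V_b² sin²(k₂L) / [4E(E − V_b)] = 1.411, hence T = 0.709.
R = 1 − T = 0.291.

R = 0.291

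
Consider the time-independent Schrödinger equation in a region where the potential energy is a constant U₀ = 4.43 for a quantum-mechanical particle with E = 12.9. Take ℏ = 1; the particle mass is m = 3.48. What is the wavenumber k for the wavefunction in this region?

k = 7.68

With E > U₀ the solution is oscillatory, ψ ∝ e^{±ikx} with k = √(2m(E − U₀))/ℏ.
k = √(2 × 3.48 × 8.47) = 7.678.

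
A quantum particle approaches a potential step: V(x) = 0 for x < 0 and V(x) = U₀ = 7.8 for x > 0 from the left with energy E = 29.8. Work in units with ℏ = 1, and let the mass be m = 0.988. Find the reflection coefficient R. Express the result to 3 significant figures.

The wavenumbers are k₁ = √(2mE)/ℏ = 7.674 on the left and k₂ = √(2m(E − U₀))/ℏ = 6.593 on the right.
Matching ψ and ψ′ at x = 0 gives r = (k₁ − k₂)/(k₁ + k₂), so R = r² = 0.005734 and T = 1 − R = 0.9943.

R = 0.00573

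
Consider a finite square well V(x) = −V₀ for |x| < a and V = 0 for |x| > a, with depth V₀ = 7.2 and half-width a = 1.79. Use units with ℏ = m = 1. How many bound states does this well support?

The dimensionless depth is z₀ = a√(2mV₀)/ℏ = 1.79 × √(14.40) = 6.793.
A new bound state (alternating even/odd) appears each time z₀ passes a multiple of π/2, so N = ⌊2z₀/π⌋ + 1 = ⌊4.324⌋ + 1 = 5.

N = 5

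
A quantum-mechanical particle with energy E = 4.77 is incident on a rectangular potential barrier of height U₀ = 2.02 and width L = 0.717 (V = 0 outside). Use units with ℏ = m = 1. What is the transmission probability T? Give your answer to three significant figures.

E > U₀: inside the barrier k₂ = √(2m(E − U₀))/ℏ = 2.345, k₂L = 1.682.
T = [1 + U₀² sin²(k₂L) / (4E(E − U₀))]⁻¹ = 1/1.077 = 0.929.

T = 0.929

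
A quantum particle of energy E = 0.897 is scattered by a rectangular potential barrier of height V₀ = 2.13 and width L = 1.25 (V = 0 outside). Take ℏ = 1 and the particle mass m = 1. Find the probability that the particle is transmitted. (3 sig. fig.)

Since E < V₀ the interior solution is evanescent with decay constant κ = √(2m(V₀ − E))/ℏ = 1.570.
κL = 1.963, sinh(κL) = 3.490.
The exact tunnelling result is T⁻¹ = 1 + V₀² sinh²(κL) / [4E(V₀ − E)] = 13.49, so T = 0.0741.

T = 0.0741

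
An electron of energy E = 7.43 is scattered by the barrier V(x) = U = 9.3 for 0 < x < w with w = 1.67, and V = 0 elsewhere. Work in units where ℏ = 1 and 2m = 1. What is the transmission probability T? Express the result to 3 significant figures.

T = 0.0265

Since E < U the interior solution is evanescent with decay constant κ = √(2m(U − E))/ℏ = 1.367.
κw = 2.284, sinh(κw) = 4.855.
Matching ψ, ψ′ at both faces gives T = [1 + U² sinh²(κw) / (4E(U − E))]⁻¹ = 1/37.69 = 0.0265.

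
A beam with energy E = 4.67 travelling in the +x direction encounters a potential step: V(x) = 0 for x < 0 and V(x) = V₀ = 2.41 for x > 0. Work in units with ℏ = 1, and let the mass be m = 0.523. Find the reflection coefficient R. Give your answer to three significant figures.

The wavenumbers are k₁ = √(2mE)/ℏ = 2.210 on the left and k₂ = √(2m(E − V₀))/ℏ = 1.538 on the right.
Continuity of ψ and ψ′ at the step yields the reflection amplitude r = (k₁ − k₂)/(k₁ + k₂) = 0.1795; thus R = |r|² = 0.03221, T = 0.9678.

R = 0.0322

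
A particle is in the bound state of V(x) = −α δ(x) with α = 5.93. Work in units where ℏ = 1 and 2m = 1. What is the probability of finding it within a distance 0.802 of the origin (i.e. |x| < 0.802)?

The normalised bound state is ψ = √κ e^{−κ|x|} with κ = mα/ℏ² = 2.965.
P(|x| < d) = ∫_{−d}^{d} κ e^{−2κ|x|} dx = 1 − e^{−2κd} = 1 − e^{−4.756} = 0.9914.

P = 0.991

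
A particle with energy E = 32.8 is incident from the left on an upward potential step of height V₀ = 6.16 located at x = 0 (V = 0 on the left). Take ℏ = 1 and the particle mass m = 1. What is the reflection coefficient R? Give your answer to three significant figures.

The wavenumbers are k₁ = √(2mE)/ℏ = 8.099 on the left and k₂ = √(2m(E − V₀))/ℏ = 7.299 on the right.
Continuity of ψ and ψ′ at the step yields the reflection amplitude r = (k₁ − k₂)/(k₁ + k₂) = 0.05196; thus R = |r|² = 0.002700, T = 0.9973.

R = 0.00270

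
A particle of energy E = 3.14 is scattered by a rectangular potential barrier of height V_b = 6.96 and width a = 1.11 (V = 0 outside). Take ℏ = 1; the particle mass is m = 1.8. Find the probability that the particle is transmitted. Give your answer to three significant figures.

E < V_b: inside the barrier ψ ∝ e^{±κx} with κ = √(2m(V_b − E))/ℏ = 3.708.
κa = 4.116, sinh(κa) = 30.66.
The exact tunnelling result is T⁻¹ = 1 + V_b² sinh²(κa) / [4E(V_b − E)] = 949.9, so T = 0.00105.

T = 0.00105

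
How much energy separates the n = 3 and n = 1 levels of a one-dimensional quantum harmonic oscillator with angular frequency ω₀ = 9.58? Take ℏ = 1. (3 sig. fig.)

ΔE = 19.2

E_n = ℏω₀(n + ½), so ΔE = (3 − 1) ℏω₀ = 2 × 9.58 = 19.16.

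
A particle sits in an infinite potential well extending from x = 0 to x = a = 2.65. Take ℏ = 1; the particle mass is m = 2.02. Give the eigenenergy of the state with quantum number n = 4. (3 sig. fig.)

The infinite-well eigenfunctions ψ_n = √(2/a) sin(nπx/a) vanish at both walls, giving E_n = n²π²ℏ²/(2ma²).
E_4 = 4² × π² / (2 × 2.02 × 2.65²) = 5.566.

E = 5.57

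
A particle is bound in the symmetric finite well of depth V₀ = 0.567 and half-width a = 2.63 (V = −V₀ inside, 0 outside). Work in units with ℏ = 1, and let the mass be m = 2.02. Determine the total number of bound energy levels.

Define the well-strength parameter z₀ = (a/ℏ)√(2mV₀) = 2.63 × √(2·2.02·0.567) = 3.981.
The even/odd transcendental equations gain one root per π/2 in z₀, giving N = 1 + ⌊2z₀/π⌋ = 1 + ⌊2.534⌋ = 3.

N = 3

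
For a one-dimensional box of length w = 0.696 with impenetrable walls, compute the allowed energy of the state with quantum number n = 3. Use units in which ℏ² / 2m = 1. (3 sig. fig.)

E = 183

The infinite-well eigenfunctions ψ_n = √(2/w) sin(nπx/w) vanish at both walls, giving E_n = n²π²ℏ²/(2mw²).
E_3 = 3² × π² / (2 × 0.5 × 0.696²) = 183.4.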